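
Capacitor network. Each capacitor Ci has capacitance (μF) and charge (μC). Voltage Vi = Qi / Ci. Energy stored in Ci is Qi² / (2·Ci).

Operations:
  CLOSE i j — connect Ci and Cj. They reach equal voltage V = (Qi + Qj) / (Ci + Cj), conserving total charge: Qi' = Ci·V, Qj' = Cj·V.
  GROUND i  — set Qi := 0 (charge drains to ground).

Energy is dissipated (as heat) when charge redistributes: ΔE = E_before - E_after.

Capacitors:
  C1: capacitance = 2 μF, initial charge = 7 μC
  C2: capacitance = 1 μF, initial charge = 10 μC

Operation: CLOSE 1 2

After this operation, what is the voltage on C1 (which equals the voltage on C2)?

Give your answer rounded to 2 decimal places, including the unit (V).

Initial: C1(2μF, Q=7μC, V=3.50V), C2(1μF, Q=10μC, V=10.00V)
Op 1: CLOSE 1-2: Q_total=17.00, C_total=3.00, V=5.67; Q1=11.33, Q2=5.67; dissipated=14.083

Answer: 5.67 V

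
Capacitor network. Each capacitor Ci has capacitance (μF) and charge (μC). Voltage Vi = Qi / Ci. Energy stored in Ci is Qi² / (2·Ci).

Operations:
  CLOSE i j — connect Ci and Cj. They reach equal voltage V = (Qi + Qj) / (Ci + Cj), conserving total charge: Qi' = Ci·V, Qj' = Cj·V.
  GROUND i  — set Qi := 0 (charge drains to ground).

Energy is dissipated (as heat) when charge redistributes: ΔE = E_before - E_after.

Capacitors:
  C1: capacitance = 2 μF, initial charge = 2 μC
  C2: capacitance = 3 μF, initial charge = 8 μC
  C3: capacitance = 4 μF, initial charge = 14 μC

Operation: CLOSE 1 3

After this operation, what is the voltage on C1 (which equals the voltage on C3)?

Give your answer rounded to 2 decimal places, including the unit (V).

Initial: C1(2μF, Q=2μC, V=1.00V), C2(3μF, Q=8μC, V=2.67V), C3(4μF, Q=14μC, V=3.50V)
Op 1: CLOSE 1-3: Q_total=16.00, C_total=6.00, V=2.67; Q1=5.33, Q3=10.67; dissipated=4.167

Answer: 2.67 V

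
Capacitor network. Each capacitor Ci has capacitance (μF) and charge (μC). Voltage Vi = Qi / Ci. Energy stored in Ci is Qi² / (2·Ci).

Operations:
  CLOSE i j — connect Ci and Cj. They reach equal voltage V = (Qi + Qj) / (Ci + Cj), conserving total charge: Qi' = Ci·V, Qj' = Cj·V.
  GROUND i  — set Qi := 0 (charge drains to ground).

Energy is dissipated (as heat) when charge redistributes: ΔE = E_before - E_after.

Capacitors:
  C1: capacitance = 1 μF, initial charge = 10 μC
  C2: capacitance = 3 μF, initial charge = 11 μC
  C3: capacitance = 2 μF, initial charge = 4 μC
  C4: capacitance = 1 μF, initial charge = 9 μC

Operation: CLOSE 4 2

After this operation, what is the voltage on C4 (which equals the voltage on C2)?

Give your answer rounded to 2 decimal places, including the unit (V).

Initial: C1(1μF, Q=10μC, V=10.00V), C2(3μF, Q=11μC, V=3.67V), C3(2μF, Q=4μC, V=2.00V), C4(1μF, Q=9μC, V=9.00V)
Op 1: CLOSE 4-2: Q_total=20.00, C_total=4.00, V=5.00; Q4=5.00, Q2=15.00; dissipated=10.667

Answer: 5.00 V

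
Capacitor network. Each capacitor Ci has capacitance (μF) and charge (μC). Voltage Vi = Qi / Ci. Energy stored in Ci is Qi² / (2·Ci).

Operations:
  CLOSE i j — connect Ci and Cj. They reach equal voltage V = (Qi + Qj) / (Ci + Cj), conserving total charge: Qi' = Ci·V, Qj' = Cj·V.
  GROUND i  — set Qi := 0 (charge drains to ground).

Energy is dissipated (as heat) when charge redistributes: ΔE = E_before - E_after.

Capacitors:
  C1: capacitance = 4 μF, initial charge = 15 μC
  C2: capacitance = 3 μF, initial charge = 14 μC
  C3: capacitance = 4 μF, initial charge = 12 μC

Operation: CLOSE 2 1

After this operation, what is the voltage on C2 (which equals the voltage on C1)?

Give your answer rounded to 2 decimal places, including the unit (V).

Answer: 4.14 V

Derivation:
Initial: C1(4μF, Q=15μC, V=3.75V), C2(3μF, Q=14μC, V=4.67V), C3(4μF, Q=12μC, V=3.00V)
Op 1: CLOSE 2-1: Q_total=29.00, C_total=7.00, V=4.14; Q2=12.43, Q1=16.57; dissipated=0.720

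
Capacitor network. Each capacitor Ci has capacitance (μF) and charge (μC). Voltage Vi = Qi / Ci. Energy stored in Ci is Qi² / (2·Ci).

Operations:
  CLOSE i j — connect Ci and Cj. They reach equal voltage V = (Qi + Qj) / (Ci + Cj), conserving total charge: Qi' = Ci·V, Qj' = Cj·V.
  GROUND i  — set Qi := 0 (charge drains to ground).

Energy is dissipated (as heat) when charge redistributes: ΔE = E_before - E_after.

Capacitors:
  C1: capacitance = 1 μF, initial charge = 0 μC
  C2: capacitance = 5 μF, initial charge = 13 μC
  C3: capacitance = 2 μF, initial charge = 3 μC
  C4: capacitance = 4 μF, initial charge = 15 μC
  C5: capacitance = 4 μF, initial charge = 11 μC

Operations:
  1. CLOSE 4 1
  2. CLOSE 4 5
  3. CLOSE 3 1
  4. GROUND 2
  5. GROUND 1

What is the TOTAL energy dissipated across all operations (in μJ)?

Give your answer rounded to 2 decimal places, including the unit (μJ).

Answer: 25.34 μJ

Derivation:
Initial: C1(1μF, Q=0μC, V=0.00V), C2(5μF, Q=13μC, V=2.60V), C3(2μF, Q=3μC, V=1.50V), C4(4μF, Q=15μC, V=3.75V), C5(4μF, Q=11μC, V=2.75V)
Op 1: CLOSE 4-1: Q_total=15.00, C_total=5.00, V=3.00; Q4=12.00, Q1=3.00; dissipated=5.625
Op 2: CLOSE 4-5: Q_total=23.00, C_total=8.00, V=2.88; Q4=11.50, Q5=11.50; dissipated=0.062
Op 3: CLOSE 3-1: Q_total=6.00, C_total=3.00, V=2.00; Q3=4.00, Q1=2.00; dissipated=0.750
Op 4: GROUND 2: Q2=0; energy lost=16.900
Op 5: GROUND 1: Q1=0; energy lost=2.000
Total dissipated: 25.337 μJ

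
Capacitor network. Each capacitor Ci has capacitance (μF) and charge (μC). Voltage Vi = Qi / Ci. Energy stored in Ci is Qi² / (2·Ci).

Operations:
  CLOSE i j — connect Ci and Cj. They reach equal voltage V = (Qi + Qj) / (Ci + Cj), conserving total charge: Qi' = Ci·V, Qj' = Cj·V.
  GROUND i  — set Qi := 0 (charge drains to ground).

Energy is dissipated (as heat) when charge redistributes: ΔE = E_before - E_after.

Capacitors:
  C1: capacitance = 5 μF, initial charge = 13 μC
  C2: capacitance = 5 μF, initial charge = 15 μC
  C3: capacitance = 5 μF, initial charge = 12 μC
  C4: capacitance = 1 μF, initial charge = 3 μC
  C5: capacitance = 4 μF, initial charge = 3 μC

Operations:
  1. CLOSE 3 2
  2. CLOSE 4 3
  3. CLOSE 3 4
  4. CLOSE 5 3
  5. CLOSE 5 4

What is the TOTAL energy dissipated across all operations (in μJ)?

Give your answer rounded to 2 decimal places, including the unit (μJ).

Answer: 5.25 μJ

Derivation:
Initial: C1(5μF, Q=13μC, V=2.60V), C2(5μF, Q=15μC, V=3.00V), C3(5μF, Q=12μC, V=2.40V), C4(1μF, Q=3μC, V=3.00V), C5(4μF, Q=3μC, V=0.75V)
Op 1: CLOSE 3-2: Q_total=27.00, C_total=10.00, V=2.70; Q3=13.50, Q2=13.50; dissipated=0.450
Op 2: CLOSE 4-3: Q_total=16.50, C_total=6.00, V=2.75; Q4=2.75, Q3=13.75; dissipated=0.037
Op 3: CLOSE 3-4: Q_total=16.50, C_total=6.00, V=2.75; Q3=13.75, Q4=2.75; dissipated=0.000
Op 4: CLOSE 5-3: Q_total=16.75, C_total=9.00, V=1.86; Q5=7.44, Q3=9.31; dissipated=4.444
Op 5: CLOSE 5-4: Q_total=10.19, C_total=5.00, V=2.04; Q5=8.16, Q4=2.04; dissipated=0.316
Total dissipated: 5.248 μJ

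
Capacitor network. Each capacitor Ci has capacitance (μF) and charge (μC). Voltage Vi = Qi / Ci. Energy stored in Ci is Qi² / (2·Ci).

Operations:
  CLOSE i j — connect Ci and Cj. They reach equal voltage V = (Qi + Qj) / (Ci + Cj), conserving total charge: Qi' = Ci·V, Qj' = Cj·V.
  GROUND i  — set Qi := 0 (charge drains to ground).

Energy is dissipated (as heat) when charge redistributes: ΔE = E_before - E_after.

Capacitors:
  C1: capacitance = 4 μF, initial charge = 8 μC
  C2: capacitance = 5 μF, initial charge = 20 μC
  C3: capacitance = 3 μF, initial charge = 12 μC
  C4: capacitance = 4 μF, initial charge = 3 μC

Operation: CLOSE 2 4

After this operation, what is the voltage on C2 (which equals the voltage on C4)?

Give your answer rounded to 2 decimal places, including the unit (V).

Answer: 2.56 V

Derivation:
Initial: C1(4μF, Q=8μC, V=2.00V), C2(5μF, Q=20μC, V=4.00V), C3(3μF, Q=12μC, V=4.00V), C4(4μF, Q=3μC, V=0.75V)
Op 1: CLOSE 2-4: Q_total=23.00, C_total=9.00, V=2.56; Q2=12.78, Q4=10.22; dissipated=11.736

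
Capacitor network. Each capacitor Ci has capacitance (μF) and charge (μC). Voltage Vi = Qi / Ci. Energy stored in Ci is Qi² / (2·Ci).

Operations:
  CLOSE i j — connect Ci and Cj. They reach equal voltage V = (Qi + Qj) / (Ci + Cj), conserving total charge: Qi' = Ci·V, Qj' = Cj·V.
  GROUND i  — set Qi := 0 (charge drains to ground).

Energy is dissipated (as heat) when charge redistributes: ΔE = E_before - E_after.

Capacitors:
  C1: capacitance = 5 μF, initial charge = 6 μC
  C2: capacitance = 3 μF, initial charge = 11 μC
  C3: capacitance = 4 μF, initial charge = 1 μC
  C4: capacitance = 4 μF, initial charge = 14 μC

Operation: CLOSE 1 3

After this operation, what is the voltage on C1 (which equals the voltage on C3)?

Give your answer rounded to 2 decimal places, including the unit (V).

Initial: C1(5μF, Q=6μC, V=1.20V), C2(3μF, Q=11μC, V=3.67V), C3(4μF, Q=1μC, V=0.25V), C4(4μF, Q=14μC, V=3.50V)
Op 1: CLOSE 1-3: Q_total=7.00, C_total=9.00, V=0.78; Q1=3.89, Q3=3.11; dissipated=1.003

Answer: 0.78 V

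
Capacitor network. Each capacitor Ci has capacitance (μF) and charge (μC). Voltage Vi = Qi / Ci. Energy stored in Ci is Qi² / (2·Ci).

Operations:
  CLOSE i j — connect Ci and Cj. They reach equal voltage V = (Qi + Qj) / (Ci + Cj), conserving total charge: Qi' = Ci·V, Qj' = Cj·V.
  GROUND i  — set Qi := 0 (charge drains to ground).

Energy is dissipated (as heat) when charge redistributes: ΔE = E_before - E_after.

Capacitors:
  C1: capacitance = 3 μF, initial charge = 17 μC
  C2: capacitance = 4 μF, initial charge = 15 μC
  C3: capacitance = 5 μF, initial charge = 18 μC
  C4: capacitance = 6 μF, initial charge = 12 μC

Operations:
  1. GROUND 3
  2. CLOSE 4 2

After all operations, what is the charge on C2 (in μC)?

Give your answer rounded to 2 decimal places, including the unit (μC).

Answer: 10.80 μC

Derivation:
Initial: C1(3μF, Q=17μC, V=5.67V), C2(4μF, Q=15μC, V=3.75V), C3(5μF, Q=18μC, V=3.60V), C4(6μF, Q=12μC, V=2.00V)
Op 1: GROUND 3: Q3=0; energy lost=32.400
Op 2: CLOSE 4-2: Q_total=27.00, C_total=10.00, V=2.70; Q4=16.20, Q2=10.80; dissipated=3.675
Final charges: Q1=17.00, Q2=10.80, Q3=0.00, Q4=16.20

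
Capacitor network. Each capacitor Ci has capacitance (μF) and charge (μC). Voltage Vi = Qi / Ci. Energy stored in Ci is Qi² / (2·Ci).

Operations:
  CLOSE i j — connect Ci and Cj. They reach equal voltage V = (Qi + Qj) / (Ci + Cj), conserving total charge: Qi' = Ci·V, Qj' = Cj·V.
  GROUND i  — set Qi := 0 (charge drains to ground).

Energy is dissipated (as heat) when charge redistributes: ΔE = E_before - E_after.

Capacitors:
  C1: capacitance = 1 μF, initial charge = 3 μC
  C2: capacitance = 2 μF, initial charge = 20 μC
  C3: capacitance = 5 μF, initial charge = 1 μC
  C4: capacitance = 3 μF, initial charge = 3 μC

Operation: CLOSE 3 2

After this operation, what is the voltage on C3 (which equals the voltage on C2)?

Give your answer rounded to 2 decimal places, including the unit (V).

Answer: 3.00 V

Derivation:
Initial: C1(1μF, Q=3μC, V=3.00V), C2(2μF, Q=20μC, V=10.00V), C3(5μF, Q=1μC, V=0.20V), C4(3μF, Q=3μC, V=1.00V)
Op 1: CLOSE 3-2: Q_total=21.00, C_total=7.00, V=3.00; Q3=15.00, Q2=6.00; dissipated=68.600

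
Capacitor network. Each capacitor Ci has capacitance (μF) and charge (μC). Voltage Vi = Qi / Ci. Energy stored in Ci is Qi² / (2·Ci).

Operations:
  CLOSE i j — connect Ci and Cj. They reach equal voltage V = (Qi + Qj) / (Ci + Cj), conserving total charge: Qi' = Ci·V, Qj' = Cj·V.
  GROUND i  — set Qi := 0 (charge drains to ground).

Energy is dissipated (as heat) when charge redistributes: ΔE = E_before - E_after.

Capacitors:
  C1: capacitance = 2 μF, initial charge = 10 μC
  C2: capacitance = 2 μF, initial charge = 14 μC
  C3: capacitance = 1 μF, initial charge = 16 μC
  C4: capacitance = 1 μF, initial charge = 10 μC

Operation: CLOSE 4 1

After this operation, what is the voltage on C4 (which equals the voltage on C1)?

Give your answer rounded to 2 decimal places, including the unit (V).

Answer: 6.67 V

Derivation:
Initial: C1(2μF, Q=10μC, V=5.00V), C2(2μF, Q=14μC, V=7.00V), C3(1μF, Q=16μC, V=16.00V), C4(1μF, Q=10μC, V=10.00V)
Op 1: CLOSE 4-1: Q_total=20.00, C_total=3.00, V=6.67; Q4=6.67, Q1=13.33; dissipated=8.333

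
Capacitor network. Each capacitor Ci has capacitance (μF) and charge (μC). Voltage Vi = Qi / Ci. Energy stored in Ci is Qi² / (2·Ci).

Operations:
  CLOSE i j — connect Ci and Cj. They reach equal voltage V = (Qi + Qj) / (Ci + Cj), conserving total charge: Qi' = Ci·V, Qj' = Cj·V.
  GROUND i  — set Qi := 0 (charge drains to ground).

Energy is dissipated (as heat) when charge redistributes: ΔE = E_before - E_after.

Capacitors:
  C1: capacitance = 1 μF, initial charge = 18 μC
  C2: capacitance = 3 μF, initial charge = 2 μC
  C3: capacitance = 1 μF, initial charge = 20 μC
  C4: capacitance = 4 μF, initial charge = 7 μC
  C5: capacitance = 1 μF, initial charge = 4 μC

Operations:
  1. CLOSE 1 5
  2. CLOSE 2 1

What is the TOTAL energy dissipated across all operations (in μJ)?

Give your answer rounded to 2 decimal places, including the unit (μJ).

Initial: C1(1μF, Q=18μC, V=18.00V), C2(3μF, Q=2μC, V=0.67V), C3(1μF, Q=20μC, V=20.00V), C4(4μF, Q=7μC, V=1.75V), C5(1μF, Q=4μC, V=4.00V)
Op 1: CLOSE 1-5: Q_total=22.00, C_total=2.00, V=11.00; Q1=11.00, Q5=11.00; dissipated=49.000
Op 2: CLOSE 2-1: Q_total=13.00, C_total=4.00, V=3.25; Q2=9.75, Q1=3.25; dissipated=40.042
Total dissipated: 89.042 μJ

Answer: 89.04 μJ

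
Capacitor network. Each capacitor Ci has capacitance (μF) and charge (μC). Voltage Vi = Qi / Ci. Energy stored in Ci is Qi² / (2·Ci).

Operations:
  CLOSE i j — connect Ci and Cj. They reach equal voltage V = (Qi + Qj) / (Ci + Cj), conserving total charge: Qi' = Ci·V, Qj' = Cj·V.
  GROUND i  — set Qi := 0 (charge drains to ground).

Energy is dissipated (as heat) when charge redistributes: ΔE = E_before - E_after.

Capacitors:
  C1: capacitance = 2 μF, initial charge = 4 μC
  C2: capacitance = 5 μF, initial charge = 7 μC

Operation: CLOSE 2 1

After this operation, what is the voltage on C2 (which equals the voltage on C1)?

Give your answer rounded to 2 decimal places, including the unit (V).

Initial: C1(2μF, Q=4μC, V=2.00V), C2(5μF, Q=7μC, V=1.40V)
Op 1: CLOSE 2-1: Q_total=11.00, C_total=7.00, V=1.57; Q2=7.86, Q1=3.14; dissipated=0.257

Answer: 1.57 V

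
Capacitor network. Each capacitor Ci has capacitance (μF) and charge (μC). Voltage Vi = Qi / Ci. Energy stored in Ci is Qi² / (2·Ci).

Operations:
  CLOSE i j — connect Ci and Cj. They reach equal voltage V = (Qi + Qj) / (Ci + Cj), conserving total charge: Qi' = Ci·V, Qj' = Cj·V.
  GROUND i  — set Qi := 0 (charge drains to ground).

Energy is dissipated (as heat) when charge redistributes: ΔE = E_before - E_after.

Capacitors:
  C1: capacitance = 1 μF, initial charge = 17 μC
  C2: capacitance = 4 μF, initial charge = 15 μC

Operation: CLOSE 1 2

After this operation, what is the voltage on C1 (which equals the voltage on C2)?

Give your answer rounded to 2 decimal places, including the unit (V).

Initial: C1(1μF, Q=17μC, V=17.00V), C2(4μF, Q=15μC, V=3.75V)
Op 1: CLOSE 1-2: Q_total=32.00, C_total=5.00, V=6.40; Q1=6.40, Q2=25.60; dissipated=70.225

Answer: 6.40 V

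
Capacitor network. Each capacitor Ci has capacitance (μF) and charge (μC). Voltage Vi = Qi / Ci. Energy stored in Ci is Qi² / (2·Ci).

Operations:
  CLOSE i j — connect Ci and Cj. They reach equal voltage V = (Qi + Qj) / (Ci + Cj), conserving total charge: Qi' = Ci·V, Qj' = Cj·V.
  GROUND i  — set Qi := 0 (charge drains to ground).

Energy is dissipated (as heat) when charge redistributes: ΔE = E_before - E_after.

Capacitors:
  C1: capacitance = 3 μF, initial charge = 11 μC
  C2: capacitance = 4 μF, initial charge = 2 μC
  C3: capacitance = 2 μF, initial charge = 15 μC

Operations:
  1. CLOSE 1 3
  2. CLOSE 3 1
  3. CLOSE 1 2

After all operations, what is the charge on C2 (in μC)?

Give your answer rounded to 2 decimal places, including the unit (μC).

Answer: 10.06 μC

Derivation:
Initial: C1(3μF, Q=11μC, V=3.67V), C2(4μF, Q=2μC, V=0.50V), C3(2μF, Q=15μC, V=7.50V)
Op 1: CLOSE 1-3: Q_total=26.00, C_total=5.00, V=5.20; Q1=15.60, Q3=10.40; dissipated=8.817
Op 2: CLOSE 3-1: Q_total=26.00, C_total=5.00, V=5.20; Q3=10.40, Q1=15.60; dissipated=0.000
Op 3: CLOSE 1-2: Q_total=17.60, C_total=7.00, V=2.51; Q1=7.54, Q2=10.06; dissipated=18.934
Final charges: Q1=7.54, Q2=10.06, Q3=10.40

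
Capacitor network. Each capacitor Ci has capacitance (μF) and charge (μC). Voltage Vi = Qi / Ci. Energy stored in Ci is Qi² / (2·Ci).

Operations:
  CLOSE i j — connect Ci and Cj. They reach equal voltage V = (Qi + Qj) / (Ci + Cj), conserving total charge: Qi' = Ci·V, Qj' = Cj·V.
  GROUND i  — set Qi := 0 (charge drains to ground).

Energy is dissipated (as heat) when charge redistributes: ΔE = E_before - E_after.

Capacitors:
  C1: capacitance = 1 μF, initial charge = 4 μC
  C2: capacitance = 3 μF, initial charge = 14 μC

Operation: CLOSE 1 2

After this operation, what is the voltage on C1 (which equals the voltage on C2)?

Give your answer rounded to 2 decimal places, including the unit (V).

Initial: C1(1μF, Q=4μC, V=4.00V), C2(3μF, Q=14μC, V=4.67V)
Op 1: CLOSE 1-2: Q_total=18.00, C_total=4.00, V=4.50; Q1=4.50, Q2=13.50; dissipated=0.167

Answer: 4.50 V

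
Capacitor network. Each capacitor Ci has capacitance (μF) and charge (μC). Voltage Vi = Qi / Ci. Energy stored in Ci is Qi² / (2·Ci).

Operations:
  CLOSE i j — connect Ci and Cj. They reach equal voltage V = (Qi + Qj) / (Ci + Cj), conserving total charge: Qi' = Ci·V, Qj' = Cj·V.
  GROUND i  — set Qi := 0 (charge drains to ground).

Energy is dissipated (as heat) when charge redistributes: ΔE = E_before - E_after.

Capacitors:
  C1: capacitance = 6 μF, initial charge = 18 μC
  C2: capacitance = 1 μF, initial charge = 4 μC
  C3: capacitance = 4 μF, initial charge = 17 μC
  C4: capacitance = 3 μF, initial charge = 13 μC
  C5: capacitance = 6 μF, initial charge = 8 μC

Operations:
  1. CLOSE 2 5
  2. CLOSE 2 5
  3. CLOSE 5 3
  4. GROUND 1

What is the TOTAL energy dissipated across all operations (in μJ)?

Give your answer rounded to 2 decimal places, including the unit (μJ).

Initial: C1(6μF, Q=18μC, V=3.00V), C2(1μF, Q=4μC, V=4.00V), C3(4μF, Q=17μC, V=4.25V), C4(3μF, Q=13μC, V=4.33V), C5(6μF, Q=8μC, V=1.33V)
Op 1: CLOSE 2-5: Q_total=12.00, C_total=7.00, V=1.71; Q2=1.71, Q5=10.29; dissipated=3.048
Op 2: CLOSE 2-5: Q_total=12.00, C_total=7.00, V=1.71; Q2=1.71, Q5=10.29; dissipated=0.000
Op 3: CLOSE 5-3: Q_total=27.29, C_total=10.00, V=2.73; Q5=16.37, Q3=10.91; dissipated=7.716
Op 4: GROUND 1: Q1=0; energy lost=27.000
Total dissipated: 37.763 μJ

Answer: 37.76 μJ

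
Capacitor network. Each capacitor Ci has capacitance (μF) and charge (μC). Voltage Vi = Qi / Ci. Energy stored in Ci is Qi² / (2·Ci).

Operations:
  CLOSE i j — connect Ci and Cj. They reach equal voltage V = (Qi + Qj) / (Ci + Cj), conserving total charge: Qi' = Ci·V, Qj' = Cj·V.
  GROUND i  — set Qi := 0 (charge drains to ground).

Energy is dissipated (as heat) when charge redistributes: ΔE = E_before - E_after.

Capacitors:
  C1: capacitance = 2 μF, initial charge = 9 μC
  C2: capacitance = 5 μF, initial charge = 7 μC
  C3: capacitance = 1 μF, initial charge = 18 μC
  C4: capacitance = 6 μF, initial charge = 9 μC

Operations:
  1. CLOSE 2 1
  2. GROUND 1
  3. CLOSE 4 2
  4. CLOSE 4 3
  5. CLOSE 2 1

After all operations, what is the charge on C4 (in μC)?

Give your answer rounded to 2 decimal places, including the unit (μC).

Answer: 24.98 μC

Derivation:
Initial: C1(2μF, Q=9μC, V=4.50V), C2(5μF, Q=7μC, V=1.40V), C3(1μF, Q=18μC, V=18.00V), C4(6μF, Q=9μC, V=1.50V)
Op 1: CLOSE 2-1: Q_total=16.00, C_total=7.00, V=2.29; Q2=11.43, Q1=4.57; dissipated=6.864
Op 2: GROUND 1: Q1=0; energy lost=5.224
Op 3: CLOSE 4-2: Q_total=20.43, C_total=11.00, V=1.86; Q4=11.14, Q2=9.29; dissipated=0.842
Op 4: CLOSE 4-3: Q_total=29.14, C_total=7.00, V=4.16; Q4=24.98, Q3=4.16; dissipated=111.682
Op 5: CLOSE 2-1: Q_total=9.29, C_total=7.00, V=1.33; Q2=6.63, Q1=2.65; dissipated=2.464
Final charges: Q1=2.65, Q2=6.63, Q3=4.16, Q4=24.98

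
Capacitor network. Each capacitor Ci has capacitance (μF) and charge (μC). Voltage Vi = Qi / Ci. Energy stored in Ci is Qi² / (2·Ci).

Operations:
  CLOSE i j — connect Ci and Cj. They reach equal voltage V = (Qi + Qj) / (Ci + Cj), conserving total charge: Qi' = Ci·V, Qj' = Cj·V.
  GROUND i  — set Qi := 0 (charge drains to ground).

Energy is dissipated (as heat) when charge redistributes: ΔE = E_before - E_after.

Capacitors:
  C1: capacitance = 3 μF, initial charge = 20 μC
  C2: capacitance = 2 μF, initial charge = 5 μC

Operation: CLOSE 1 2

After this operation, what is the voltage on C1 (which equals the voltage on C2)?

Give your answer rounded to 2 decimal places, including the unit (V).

Initial: C1(3μF, Q=20μC, V=6.67V), C2(2μF, Q=5μC, V=2.50V)
Op 1: CLOSE 1-2: Q_total=25.00, C_total=5.00, V=5.00; Q1=15.00, Q2=10.00; dissipated=10.417

Answer: 5.00 V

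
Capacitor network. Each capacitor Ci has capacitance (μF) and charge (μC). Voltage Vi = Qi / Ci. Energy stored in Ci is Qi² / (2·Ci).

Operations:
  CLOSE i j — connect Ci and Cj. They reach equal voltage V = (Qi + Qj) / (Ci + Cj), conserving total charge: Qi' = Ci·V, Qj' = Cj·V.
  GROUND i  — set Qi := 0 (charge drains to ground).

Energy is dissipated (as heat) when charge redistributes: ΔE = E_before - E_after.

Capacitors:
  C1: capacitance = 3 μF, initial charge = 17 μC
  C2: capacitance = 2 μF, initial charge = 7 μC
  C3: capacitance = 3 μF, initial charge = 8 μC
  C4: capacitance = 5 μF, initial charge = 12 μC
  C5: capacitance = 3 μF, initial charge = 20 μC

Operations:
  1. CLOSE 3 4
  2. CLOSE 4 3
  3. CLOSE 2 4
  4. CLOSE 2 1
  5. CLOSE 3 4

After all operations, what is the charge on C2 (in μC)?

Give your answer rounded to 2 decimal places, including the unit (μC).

Answer: 9.03 μC

Derivation:
Initial: C1(3μF, Q=17μC, V=5.67V), C2(2μF, Q=7μC, V=3.50V), C3(3μF, Q=8μC, V=2.67V), C4(5μF, Q=12μC, V=2.40V), C5(3μF, Q=20μC, V=6.67V)
Op 1: CLOSE 3-4: Q_total=20.00, C_total=8.00, V=2.50; Q3=7.50, Q4=12.50; dissipated=0.067
Op 2: CLOSE 4-3: Q_total=20.00, C_total=8.00, V=2.50; Q4=12.50, Q3=7.50; dissipated=0.000
Op 3: CLOSE 2-4: Q_total=19.50, C_total=7.00, V=2.79; Q2=5.57, Q4=13.93; dissipated=0.714
Op 4: CLOSE 2-1: Q_total=22.57, C_total=5.00, V=4.51; Q2=9.03, Q1=13.54; dissipated=4.980
Op 5: CLOSE 3-4: Q_total=21.43, C_total=8.00, V=2.68; Q3=8.04, Q4=13.39; dissipated=0.077
Final charges: Q1=13.54, Q2=9.03, Q3=8.04, Q4=13.39, Q5=20.00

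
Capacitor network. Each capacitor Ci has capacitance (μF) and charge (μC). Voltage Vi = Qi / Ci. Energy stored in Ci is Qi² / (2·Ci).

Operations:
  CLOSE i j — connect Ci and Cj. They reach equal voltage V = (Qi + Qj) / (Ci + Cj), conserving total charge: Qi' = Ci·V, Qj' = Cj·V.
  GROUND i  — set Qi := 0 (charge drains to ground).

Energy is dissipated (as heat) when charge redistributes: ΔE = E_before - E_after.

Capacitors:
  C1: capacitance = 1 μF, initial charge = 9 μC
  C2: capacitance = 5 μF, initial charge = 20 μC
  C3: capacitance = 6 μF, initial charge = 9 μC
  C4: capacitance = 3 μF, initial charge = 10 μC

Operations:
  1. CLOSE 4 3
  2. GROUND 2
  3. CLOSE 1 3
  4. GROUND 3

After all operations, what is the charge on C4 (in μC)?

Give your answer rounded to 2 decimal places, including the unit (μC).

Initial: C1(1μF, Q=9μC, V=9.00V), C2(5μF, Q=20μC, V=4.00V), C3(6μF, Q=9μC, V=1.50V), C4(3μF, Q=10μC, V=3.33V)
Op 1: CLOSE 4-3: Q_total=19.00, C_total=9.00, V=2.11; Q4=6.33, Q3=12.67; dissipated=3.361
Op 2: GROUND 2: Q2=0; energy lost=40.000
Op 3: CLOSE 1-3: Q_total=21.67, C_total=7.00, V=3.10; Q1=3.10, Q3=18.57; dissipated=20.339
Op 4: GROUND 3: Q3=0; energy lost=28.741
Final charges: Q1=3.10, Q2=0.00, Q3=0.00, Q4=6.33

Answer: 6.33 μC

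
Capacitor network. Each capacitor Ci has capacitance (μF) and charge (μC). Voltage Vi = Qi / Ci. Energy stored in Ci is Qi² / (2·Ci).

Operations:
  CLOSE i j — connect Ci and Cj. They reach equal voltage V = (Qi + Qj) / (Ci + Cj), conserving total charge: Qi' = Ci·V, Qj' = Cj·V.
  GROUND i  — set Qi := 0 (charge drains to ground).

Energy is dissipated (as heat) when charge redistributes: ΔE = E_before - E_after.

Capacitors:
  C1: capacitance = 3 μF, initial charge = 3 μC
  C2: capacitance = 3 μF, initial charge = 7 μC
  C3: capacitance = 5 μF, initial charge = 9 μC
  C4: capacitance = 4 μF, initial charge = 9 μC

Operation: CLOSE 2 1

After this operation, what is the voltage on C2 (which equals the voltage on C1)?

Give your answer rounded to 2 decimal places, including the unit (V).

Initial: C1(3μF, Q=3μC, V=1.00V), C2(3μF, Q=7μC, V=2.33V), C3(5μF, Q=9μC, V=1.80V), C4(4μF, Q=9μC, V=2.25V)
Op 1: CLOSE 2-1: Q_total=10.00, C_total=6.00, V=1.67; Q2=5.00, Q1=5.00; dissipated=1.333

Answer: 1.67 V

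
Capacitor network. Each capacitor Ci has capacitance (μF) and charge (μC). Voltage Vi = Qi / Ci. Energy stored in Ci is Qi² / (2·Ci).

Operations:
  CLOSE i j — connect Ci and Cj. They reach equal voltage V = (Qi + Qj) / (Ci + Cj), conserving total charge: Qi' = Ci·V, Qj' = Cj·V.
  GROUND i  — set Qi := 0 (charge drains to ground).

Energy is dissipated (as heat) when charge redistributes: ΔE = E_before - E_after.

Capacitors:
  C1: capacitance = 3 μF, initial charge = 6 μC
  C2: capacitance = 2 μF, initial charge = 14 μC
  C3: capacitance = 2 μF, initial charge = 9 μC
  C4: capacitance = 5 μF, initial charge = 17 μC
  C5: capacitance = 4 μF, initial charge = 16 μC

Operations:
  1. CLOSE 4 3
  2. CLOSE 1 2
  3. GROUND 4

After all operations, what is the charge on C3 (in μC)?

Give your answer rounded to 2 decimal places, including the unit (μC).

Answer: 7.43 μC

Derivation:
Initial: C1(3μF, Q=6μC, V=2.00V), C2(2μF, Q=14μC, V=7.00V), C3(2μF, Q=9μC, V=4.50V), C4(5μF, Q=17μC, V=3.40V), C5(4μF, Q=16μC, V=4.00V)
Op 1: CLOSE 4-3: Q_total=26.00, C_total=7.00, V=3.71; Q4=18.57, Q3=7.43; dissipated=0.864
Op 2: CLOSE 1-2: Q_total=20.00, C_total=5.00, V=4.00; Q1=12.00, Q2=8.00; dissipated=15.000
Op 3: GROUND 4: Q4=0; energy lost=34.490
Final charges: Q1=12.00, Q2=8.00, Q3=7.43, Q4=0.00, Q5=16.00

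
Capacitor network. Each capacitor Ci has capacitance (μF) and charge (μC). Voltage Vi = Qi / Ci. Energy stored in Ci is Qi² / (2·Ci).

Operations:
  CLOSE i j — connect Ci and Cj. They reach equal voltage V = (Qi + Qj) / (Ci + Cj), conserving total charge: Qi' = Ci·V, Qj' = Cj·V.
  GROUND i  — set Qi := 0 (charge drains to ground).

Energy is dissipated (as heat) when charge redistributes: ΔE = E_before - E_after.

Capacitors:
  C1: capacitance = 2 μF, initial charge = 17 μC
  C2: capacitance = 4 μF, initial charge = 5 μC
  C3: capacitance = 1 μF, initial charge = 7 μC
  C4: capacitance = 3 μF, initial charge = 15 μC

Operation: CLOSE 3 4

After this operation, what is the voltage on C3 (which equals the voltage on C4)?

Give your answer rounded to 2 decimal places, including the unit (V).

Initial: C1(2μF, Q=17μC, V=8.50V), C2(4μF, Q=5μC, V=1.25V), C3(1μF, Q=7μC, V=7.00V), C4(3μF, Q=15μC, V=5.00V)
Op 1: CLOSE 3-4: Q_total=22.00, C_total=4.00, V=5.50; Q3=5.50, Q4=16.50; dissipated=1.500

Answer: 5.50 V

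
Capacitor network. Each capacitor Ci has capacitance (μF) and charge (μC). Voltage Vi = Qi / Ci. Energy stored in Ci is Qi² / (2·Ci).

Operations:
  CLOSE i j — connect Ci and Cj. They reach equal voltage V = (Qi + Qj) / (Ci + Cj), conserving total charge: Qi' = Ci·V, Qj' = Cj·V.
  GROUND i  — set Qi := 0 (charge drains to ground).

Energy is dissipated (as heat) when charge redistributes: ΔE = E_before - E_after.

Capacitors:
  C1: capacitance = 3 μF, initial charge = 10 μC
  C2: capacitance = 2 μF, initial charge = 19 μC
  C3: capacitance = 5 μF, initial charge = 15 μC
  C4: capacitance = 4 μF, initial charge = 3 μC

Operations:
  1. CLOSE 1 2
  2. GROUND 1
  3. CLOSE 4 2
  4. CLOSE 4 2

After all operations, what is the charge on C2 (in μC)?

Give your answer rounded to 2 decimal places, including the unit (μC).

Initial: C1(3μF, Q=10μC, V=3.33V), C2(2μF, Q=19μC, V=9.50V), C3(5μF, Q=15μC, V=3.00V), C4(4μF, Q=3μC, V=0.75V)
Op 1: CLOSE 1-2: Q_total=29.00, C_total=5.00, V=5.80; Q1=17.40, Q2=11.60; dissipated=22.817
Op 2: GROUND 1: Q1=0; energy lost=50.460
Op 3: CLOSE 4-2: Q_total=14.60, C_total=6.00, V=2.43; Q4=9.73, Q2=4.87; dissipated=17.002
Op 4: CLOSE 4-2: Q_total=14.60, C_total=6.00, V=2.43; Q4=9.73, Q2=4.87; dissipated=0.000
Final charges: Q1=0.00, Q2=4.87, Q3=15.00, Q4=9.73

Answer: 4.87 μC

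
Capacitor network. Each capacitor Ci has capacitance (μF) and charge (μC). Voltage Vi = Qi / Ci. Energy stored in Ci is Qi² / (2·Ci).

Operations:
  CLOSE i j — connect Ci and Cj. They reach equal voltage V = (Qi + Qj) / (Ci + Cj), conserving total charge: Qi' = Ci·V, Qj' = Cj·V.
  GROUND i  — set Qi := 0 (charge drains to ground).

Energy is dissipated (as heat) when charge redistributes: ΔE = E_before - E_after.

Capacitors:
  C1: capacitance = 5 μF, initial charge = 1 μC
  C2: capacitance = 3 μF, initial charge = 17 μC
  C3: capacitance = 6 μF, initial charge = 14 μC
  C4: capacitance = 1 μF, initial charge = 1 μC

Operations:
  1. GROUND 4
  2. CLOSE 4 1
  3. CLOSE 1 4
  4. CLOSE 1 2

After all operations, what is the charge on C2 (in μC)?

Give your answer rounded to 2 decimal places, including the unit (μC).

Initial: C1(5μF, Q=1μC, V=0.20V), C2(3μF, Q=17μC, V=5.67V), C3(6μF, Q=14μC, V=2.33V), C4(1μF, Q=1μC, V=1.00V)
Op 1: GROUND 4: Q4=0; energy lost=0.500
Op 2: CLOSE 4-1: Q_total=1.00, C_total=6.00, V=0.17; Q4=0.17, Q1=0.83; dissipated=0.017
Op 3: CLOSE 1-4: Q_total=1.00, C_total=6.00, V=0.17; Q1=0.83, Q4=0.17; dissipated=0.000
Op 4: CLOSE 1-2: Q_total=17.83, C_total=8.00, V=2.23; Q1=11.15, Q2=6.69; dissipated=28.359
Final charges: Q1=11.15, Q2=6.69, Q3=14.00, Q4=0.17

Answer: 6.69 μC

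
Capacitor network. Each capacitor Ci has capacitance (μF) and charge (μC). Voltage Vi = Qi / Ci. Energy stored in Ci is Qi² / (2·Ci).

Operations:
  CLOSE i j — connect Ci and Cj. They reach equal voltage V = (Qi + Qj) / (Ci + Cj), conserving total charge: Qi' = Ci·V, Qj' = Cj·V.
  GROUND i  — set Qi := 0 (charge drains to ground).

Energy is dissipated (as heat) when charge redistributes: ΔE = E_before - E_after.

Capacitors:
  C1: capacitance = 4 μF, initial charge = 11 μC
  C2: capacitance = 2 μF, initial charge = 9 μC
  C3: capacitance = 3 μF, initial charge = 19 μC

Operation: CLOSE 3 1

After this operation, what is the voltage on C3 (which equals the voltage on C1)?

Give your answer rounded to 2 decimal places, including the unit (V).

Initial: C1(4μF, Q=11μC, V=2.75V), C2(2μF, Q=9μC, V=4.50V), C3(3μF, Q=19μC, V=6.33V)
Op 1: CLOSE 3-1: Q_total=30.00, C_total=7.00, V=4.29; Q3=12.86, Q1=17.14; dissipated=11.006

Answer: 4.29 V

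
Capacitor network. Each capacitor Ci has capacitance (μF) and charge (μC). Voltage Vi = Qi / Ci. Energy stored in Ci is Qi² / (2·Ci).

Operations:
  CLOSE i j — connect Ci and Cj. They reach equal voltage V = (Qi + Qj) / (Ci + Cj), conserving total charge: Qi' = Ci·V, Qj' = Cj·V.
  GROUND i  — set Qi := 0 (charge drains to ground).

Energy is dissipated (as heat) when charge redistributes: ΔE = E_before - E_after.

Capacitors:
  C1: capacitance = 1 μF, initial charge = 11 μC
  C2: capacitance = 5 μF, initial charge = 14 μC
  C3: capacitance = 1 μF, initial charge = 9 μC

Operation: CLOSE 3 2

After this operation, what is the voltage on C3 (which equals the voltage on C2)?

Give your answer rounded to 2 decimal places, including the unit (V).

Initial: C1(1μF, Q=11μC, V=11.00V), C2(5μF, Q=14μC, V=2.80V), C3(1μF, Q=9μC, V=9.00V)
Op 1: CLOSE 3-2: Q_total=23.00, C_total=6.00, V=3.83; Q3=3.83, Q2=19.17; dissipated=16.017

Answer: 3.83 V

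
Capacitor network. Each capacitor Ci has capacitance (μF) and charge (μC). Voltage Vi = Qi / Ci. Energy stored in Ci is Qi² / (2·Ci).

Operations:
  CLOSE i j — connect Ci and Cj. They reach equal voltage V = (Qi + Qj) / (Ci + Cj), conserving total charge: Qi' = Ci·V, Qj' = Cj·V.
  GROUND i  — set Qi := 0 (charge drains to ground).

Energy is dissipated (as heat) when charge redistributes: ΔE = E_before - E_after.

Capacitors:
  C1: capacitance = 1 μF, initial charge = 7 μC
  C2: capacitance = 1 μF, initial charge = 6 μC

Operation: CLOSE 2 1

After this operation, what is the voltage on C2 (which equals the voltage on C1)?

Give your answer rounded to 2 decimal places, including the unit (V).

Answer: 6.50 V

Derivation:
Initial: C1(1μF, Q=7μC, V=7.00V), C2(1μF, Q=6μC, V=6.00V)
Op 1: CLOSE 2-1: Q_total=13.00, C_total=2.00, V=6.50; Q2=6.50, Q1=6.50; dissipated=0.250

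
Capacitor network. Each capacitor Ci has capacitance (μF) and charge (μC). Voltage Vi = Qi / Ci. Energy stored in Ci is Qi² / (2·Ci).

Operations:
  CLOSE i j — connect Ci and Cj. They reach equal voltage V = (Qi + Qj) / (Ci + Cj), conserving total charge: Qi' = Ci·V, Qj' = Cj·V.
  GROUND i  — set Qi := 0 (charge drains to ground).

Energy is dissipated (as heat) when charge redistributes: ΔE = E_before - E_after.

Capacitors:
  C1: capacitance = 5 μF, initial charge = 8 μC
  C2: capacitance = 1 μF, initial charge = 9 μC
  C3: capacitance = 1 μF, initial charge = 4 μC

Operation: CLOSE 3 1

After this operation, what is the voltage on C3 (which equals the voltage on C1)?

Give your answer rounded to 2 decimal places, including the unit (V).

Answer: 2.00 V

Derivation:
Initial: C1(5μF, Q=8μC, V=1.60V), C2(1μF, Q=9μC, V=9.00V), C3(1μF, Q=4μC, V=4.00V)
Op 1: CLOSE 3-1: Q_total=12.00, C_total=6.00, V=2.00; Q3=2.00, Q1=10.00; dissipated=2.400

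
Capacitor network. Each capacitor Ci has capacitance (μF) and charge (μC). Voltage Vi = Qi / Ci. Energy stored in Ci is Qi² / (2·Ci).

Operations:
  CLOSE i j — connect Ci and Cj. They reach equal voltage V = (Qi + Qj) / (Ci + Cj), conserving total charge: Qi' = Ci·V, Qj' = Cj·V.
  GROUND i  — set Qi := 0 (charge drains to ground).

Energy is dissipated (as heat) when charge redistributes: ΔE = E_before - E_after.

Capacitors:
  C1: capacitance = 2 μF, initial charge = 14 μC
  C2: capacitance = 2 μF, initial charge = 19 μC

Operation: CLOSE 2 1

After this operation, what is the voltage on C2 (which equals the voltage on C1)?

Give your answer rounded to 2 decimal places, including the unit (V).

Initial: C1(2μF, Q=14μC, V=7.00V), C2(2μF, Q=19μC, V=9.50V)
Op 1: CLOSE 2-1: Q_total=33.00, C_total=4.00, V=8.25; Q2=16.50, Q1=16.50; dissipated=3.125

Answer: 8.25 V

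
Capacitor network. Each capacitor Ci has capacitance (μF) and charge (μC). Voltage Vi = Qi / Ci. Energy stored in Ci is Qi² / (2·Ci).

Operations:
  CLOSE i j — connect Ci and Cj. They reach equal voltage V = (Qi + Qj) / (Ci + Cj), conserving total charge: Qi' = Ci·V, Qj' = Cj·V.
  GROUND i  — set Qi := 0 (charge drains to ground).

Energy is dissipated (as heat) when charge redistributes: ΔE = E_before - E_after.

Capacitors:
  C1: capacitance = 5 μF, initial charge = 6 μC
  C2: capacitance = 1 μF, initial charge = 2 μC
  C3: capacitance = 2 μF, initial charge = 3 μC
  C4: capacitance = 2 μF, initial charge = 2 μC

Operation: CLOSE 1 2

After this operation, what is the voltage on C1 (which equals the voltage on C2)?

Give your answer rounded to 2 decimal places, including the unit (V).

Initial: C1(5μF, Q=6μC, V=1.20V), C2(1μF, Q=2μC, V=2.00V), C3(2μF, Q=3μC, V=1.50V), C4(2μF, Q=2μC, V=1.00V)
Op 1: CLOSE 1-2: Q_total=8.00, C_total=6.00, V=1.33; Q1=6.67, Q2=1.33; dissipated=0.267

Answer: 1.33 V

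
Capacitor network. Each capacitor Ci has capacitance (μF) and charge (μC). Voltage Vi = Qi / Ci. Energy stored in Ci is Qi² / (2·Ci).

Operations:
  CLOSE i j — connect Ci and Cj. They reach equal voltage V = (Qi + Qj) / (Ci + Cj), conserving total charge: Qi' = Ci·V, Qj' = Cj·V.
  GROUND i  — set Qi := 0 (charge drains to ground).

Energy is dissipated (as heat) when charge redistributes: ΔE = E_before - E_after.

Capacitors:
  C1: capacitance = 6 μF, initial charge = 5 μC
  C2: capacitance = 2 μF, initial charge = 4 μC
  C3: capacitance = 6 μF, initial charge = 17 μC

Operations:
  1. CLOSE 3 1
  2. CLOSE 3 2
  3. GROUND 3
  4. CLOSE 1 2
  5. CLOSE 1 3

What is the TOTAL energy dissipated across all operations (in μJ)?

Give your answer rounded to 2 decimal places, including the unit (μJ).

Answer: 21.67 μJ

Derivation:
Initial: C1(6μF, Q=5μC, V=0.83V), C2(2μF, Q=4μC, V=2.00V), C3(6μF, Q=17μC, V=2.83V)
Op 1: CLOSE 3-1: Q_total=22.00, C_total=12.00, V=1.83; Q3=11.00, Q1=11.00; dissipated=6.000
Op 2: CLOSE 3-2: Q_total=15.00, C_total=8.00, V=1.88; Q3=11.25, Q2=3.75; dissipated=0.021
Op 3: GROUND 3: Q3=0; energy lost=10.547
Op 4: CLOSE 1-2: Q_total=14.75, C_total=8.00, V=1.84; Q1=11.06, Q2=3.69; dissipated=0.001
Op 5: CLOSE 1-3: Q_total=11.06, C_total=12.00, V=0.92; Q1=5.53, Q3=5.53; dissipated=5.099
Total dissipated: 21.668 μJ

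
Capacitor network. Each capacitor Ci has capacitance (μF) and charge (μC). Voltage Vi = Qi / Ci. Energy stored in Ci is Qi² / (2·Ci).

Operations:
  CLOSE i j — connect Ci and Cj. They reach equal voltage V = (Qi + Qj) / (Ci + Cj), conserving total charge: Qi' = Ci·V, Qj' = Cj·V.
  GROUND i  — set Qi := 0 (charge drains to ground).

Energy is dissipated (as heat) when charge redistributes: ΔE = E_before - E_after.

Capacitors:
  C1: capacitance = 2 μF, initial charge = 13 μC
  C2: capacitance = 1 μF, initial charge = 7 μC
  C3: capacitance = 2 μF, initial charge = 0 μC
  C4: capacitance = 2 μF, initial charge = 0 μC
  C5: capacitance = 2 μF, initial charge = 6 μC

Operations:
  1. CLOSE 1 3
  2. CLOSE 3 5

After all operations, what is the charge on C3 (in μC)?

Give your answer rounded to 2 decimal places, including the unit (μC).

Answer: 6.25 μC

Derivation:
Initial: C1(2μF, Q=13μC, V=6.50V), C2(1μF, Q=7μC, V=7.00V), C3(2μF, Q=0μC, V=0.00V), C4(2μF, Q=0μC, V=0.00V), C5(2μF, Q=6μC, V=3.00V)
Op 1: CLOSE 1-3: Q_total=13.00, C_total=4.00, V=3.25; Q1=6.50, Q3=6.50; dissipated=21.125
Op 2: CLOSE 3-5: Q_total=12.50, C_total=4.00, V=3.12; Q3=6.25, Q5=6.25; dissipated=0.031
Final charges: Q1=6.50, Q2=7.00, Q3=6.25, Q4=0.00, Q5=6.25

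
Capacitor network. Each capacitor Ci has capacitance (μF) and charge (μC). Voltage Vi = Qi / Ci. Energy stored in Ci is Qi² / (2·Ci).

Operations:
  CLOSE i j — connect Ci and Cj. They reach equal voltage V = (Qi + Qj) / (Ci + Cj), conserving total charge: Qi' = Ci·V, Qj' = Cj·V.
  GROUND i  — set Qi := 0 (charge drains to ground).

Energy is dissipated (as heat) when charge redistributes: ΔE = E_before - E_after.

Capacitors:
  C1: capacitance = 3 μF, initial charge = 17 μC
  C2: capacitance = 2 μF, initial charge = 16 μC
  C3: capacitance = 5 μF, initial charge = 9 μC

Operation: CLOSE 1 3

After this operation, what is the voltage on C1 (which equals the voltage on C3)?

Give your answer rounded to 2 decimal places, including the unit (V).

Answer: 3.25 V

Derivation:
Initial: C1(3μF, Q=17μC, V=5.67V), C2(2μF, Q=16μC, V=8.00V), C3(5μF, Q=9μC, V=1.80V)
Op 1: CLOSE 1-3: Q_total=26.00, C_total=8.00, V=3.25; Q1=9.75, Q3=16.25; dissipated=14.017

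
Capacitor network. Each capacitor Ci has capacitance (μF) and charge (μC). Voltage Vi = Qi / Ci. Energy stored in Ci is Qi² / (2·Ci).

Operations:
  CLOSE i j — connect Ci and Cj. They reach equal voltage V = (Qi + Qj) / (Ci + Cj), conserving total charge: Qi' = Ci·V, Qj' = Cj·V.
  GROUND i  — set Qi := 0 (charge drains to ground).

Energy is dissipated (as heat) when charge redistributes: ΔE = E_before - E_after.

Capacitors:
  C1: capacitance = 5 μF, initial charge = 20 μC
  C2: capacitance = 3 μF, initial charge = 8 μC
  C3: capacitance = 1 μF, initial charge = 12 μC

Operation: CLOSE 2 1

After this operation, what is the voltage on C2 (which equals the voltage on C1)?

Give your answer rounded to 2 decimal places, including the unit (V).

Initial: C1(5μF, Q=20μC, V=4.00V), C2(3μF, Q=8μC, V=2.67V), C3(1μF, Q=12μC, V=12.00V)
Op 1: CLOSE 2-1: Q_total=28.00, C_total=8.00, V=3.50; Q2=10.50, Q1=17.50; dissipated=1.667

Answer: 3.50 V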